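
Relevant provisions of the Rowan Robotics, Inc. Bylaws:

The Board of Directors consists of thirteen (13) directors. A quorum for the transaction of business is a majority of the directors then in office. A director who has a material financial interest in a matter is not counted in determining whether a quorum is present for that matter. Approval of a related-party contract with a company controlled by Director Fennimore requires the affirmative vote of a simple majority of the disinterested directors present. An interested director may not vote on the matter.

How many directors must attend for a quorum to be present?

7

A majority of 13 is 7.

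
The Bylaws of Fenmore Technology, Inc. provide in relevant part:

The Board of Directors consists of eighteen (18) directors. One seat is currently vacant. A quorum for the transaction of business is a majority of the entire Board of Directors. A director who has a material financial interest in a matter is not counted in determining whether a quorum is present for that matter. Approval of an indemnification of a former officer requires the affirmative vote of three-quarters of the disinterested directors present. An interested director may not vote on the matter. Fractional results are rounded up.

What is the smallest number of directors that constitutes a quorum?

10

A majority of 18 is 10.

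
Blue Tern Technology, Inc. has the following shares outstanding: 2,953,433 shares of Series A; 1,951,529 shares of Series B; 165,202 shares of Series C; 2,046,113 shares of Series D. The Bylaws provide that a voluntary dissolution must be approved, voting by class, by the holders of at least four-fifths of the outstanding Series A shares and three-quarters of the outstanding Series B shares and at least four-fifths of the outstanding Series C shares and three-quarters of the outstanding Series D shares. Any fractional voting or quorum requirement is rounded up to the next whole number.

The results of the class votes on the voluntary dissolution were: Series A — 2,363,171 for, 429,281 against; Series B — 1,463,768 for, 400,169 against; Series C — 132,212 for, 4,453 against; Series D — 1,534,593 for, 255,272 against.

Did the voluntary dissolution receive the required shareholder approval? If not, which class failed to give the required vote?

Approved — every class gave the required vote.

Series A: 4/5 of 2953433 = 2362746.40, rounded up to 2362747; 2,362,747 required, 2,363,171 in favor — approved.
Series B: 3/4 of 1951529 = 1463646.75, rounded up to 1463647; 1,463,647 required, 1,463,768 in favor — approved.
Series C: 4/5 of 165202 = 132161.60, rounded up to 132162; 132,162 required, 132,212 in favor — approved.
Series D: 3/4 of 2046113 = 1534584.75, rounded up to 1534585; 1,534,585 required, 1,534,593 in favor — approved.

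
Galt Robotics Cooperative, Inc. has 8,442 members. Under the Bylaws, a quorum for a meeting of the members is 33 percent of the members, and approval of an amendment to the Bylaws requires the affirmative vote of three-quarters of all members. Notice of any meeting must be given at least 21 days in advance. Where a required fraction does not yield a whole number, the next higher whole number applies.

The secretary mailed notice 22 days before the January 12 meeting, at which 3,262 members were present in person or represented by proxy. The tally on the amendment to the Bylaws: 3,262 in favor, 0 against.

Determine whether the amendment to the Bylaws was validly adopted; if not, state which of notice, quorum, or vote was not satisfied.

Invalid — vote requirement not satisfied.

Notice: 22 days given; 21 required. Satisfied.
Quorum: 33% of 8,442 = 2,785.86, rounded up to 2,786; 3,262 present. Satisfied.
Vote: requires three-fourths of all members (8,442); 3/4 of 8442 = 6331.50, rounded up to 6332, so 6,332 needed; 3,262 in favor. Not satisfied.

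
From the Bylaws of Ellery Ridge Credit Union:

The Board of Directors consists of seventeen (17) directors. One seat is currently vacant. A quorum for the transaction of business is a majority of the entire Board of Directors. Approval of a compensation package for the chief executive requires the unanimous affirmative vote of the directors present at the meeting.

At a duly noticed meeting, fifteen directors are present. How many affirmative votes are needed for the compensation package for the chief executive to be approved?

15

The compensation package for the chief executive requires the unanimous vote of the directors present (15).
Unanimous means all 15.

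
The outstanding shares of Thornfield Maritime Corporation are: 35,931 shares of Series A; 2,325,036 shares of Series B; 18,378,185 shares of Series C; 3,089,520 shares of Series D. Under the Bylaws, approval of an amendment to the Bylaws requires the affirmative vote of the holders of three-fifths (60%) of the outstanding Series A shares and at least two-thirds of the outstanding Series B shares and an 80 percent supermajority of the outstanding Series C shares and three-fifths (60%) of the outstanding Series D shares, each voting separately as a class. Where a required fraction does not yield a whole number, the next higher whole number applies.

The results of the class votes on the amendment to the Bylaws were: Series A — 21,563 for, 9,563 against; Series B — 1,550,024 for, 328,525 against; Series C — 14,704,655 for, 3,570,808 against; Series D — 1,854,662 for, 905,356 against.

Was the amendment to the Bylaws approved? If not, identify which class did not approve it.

Series A: 3/5 of 35931 = 21558.60, rounded up to 21559; 21,559 required, 21,563 in favor — approved.
Series B: 2/3 of 2325036 = 1550024; 1,550,024 required, 1,550,024 in favor — approved.
Series C: 4/5 of 18378185 = 14702548; 14,702,548 required, 14,704,655 in favor — approved.
Series D: 3/5 of 3089520 = 1853712; 1,853,712 required, 1,854,662 in favor — approved.

Approved — every class gave the required vote.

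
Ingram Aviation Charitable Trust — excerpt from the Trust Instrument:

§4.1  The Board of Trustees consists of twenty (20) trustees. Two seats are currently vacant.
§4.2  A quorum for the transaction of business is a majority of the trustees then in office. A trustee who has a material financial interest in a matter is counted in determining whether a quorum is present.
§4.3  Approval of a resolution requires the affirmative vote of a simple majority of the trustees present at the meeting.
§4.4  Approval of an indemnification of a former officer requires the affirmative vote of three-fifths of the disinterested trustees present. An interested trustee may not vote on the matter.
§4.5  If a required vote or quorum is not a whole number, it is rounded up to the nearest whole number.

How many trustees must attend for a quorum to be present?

A majority of 18 is 10.

10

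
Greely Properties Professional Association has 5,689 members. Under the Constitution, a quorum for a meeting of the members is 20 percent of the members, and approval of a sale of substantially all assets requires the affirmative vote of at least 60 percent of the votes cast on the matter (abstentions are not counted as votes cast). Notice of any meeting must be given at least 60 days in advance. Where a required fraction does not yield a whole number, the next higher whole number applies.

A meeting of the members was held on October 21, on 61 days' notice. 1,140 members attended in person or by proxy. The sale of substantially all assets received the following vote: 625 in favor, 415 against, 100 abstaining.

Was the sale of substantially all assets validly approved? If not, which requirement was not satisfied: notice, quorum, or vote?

Valid — all requirements satisfied.

Notice: 61 days given; 60 required. Satisfied.
Quorum: 20% of 5,689 = 1,137.80, rounded up to 1,138; 1,140 present. Satisfied.
Vote: requires three-fifths of the votes cast (1,140 − 100 abstaining = 1,040); 3/5 of 1040 = 624, so 624 needed; 625 in favor. Satisfied.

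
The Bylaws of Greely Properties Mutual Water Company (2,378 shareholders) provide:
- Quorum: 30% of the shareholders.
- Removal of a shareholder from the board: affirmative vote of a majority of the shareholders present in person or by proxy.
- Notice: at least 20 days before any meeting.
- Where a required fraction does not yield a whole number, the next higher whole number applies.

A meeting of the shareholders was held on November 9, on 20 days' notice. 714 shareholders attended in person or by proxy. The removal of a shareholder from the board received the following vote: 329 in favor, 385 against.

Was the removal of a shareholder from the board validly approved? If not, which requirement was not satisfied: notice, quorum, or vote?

Invalid — vote requirement not satisfied.

Notice: 20 days given; 20 required. Satisfied.
Quorum: 30% of 2,378 = 713.40, rounded up to 714; 714 present. Satisfied.
Vote: requires a majority of those present (714); a majority of 714 is 358, so 358 needed; 329 in favor. Not satisfied.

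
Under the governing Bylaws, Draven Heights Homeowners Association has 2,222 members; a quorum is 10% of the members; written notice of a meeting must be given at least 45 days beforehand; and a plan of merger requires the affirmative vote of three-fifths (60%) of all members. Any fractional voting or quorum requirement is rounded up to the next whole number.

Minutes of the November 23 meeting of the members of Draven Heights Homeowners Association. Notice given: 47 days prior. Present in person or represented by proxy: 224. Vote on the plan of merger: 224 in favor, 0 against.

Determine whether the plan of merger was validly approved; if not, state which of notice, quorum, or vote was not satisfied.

Invalid — vote requirement not satisfied.

Notice: 47 days given; 45 required. Satisfied.
Quorum: 10% of 2,222 = 222.20, rounded up to 223; 224 present. Satisfied.
Vote: requires three-fifths of all members (2,222); 3/5 of 2222 = 1333.20, rounded up to 1334, so 1,334 needed; 224 in favor. Not satisfied.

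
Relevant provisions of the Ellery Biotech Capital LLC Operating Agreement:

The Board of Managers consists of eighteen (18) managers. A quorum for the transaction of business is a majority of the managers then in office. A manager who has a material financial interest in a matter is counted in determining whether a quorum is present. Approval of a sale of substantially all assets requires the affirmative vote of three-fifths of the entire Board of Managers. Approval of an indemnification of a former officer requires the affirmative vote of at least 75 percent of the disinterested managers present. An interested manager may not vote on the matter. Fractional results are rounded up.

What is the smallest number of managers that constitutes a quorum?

A majority of 18 is 10.

10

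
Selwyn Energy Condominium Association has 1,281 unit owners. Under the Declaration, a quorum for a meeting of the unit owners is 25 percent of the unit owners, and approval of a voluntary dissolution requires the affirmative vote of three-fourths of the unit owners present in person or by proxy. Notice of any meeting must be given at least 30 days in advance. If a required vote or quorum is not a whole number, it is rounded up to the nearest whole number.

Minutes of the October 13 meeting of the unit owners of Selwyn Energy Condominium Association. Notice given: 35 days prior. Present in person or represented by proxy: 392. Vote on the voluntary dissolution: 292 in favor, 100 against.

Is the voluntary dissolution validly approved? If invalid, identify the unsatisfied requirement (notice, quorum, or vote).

Notice: 35 days given; 30 required. Satisfied.
Quorum: 25% of 1,281 = 320.25, rounded up to 321; 392 present. Satisfied.
Vote: requires three-fourths of those present (392); 3/4 of 392 = 294, so 294 needed; 292 in favor. Not satisfied.

Invalid — vote requirement not satisfied.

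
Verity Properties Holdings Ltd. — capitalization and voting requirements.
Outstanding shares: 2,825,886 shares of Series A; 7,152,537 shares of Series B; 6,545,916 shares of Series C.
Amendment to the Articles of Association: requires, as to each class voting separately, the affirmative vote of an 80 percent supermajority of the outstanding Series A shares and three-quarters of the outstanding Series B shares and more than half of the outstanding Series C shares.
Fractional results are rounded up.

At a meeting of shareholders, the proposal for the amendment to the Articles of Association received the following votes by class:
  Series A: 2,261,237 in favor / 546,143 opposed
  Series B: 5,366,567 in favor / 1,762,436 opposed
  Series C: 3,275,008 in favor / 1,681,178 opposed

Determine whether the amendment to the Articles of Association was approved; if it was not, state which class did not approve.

Series A: 4/5 of 2825886 = 2260708.80, rounded up to 2260709; 2,260,709 required, 2,261,237 in favor — approved.
Series B: 3/4 of 7152537 = 5364402.75, rounded up to 5364403; 5,364,403 required, 5,366,567 in favor — approved.
Series C: a majority of 6545916 is 3272959; 3,272,959 required, 3,275,008 in favor — approved.

Approved — every class gave the required vote.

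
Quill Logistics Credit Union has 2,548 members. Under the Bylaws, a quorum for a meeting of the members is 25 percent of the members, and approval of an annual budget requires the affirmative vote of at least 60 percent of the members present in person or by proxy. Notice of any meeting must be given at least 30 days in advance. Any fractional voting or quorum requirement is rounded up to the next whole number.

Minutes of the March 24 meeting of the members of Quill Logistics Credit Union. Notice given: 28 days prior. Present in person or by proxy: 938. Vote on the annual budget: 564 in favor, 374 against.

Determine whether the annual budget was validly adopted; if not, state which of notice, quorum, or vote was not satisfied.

Notice: 28 days given; 30 required. Not satisfied.
Quorum: 25% of 2,548 = 637; 938 present. Satisfied.
Vote: requires three-fifths of those present (938); 3/5 of 938 = 562.80, rounded up to 563, so 563 needed; 564 in favor. Satisfied.

Invalid — notice requirement not satisfied.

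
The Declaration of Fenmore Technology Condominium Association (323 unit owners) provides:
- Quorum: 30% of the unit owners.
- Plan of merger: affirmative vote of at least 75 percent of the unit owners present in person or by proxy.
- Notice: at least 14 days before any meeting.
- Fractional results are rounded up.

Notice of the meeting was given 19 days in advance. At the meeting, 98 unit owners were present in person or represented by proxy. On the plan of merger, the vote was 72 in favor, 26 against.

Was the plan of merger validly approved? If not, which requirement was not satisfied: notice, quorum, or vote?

Invalid — vote requirement not satisfied.

Notice: 19 days given; 14 required. Satisfied.
Quorum: 30% of 323 = 96.90, rounded up to 97; 98 present. Satisfied.
Vote: requires three-fourths of those present (98); 3/4 of 98 = 73.50, rounded up to 74, so 74 needed; 72 in favor. Not satisfied.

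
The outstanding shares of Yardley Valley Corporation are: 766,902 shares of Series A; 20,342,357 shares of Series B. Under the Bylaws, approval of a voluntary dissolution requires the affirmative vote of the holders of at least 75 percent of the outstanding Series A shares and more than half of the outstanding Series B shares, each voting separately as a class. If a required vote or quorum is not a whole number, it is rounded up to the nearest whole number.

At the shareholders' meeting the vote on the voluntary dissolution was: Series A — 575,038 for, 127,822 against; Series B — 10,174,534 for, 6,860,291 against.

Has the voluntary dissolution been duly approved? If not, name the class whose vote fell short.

Not approved — the Series A shares did not give the required vote.

Series A: 3/4 of 766902 = 575176.50, rounded up to 575177; 575,177 required, 575,038 in favor — not approved.
Series B: a majority of 20342357 is 10171179; 10,171,179 required, 10,174,534 in favor — approved.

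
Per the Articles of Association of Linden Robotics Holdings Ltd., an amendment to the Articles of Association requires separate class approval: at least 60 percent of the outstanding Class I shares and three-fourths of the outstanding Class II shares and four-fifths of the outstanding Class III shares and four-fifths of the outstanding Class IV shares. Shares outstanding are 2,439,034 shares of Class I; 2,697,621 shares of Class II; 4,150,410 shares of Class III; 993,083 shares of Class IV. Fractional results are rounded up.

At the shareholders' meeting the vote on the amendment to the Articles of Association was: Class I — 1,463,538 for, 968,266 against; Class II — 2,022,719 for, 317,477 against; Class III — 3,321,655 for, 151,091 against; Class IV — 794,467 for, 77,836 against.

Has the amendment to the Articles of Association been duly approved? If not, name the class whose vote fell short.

Class I: 3/5 of 2439034 = 1463420.40, rounded up to 1463421; 1,463,421 required, 1,463,538 in favor — approved.
Class II: 3/4 of 2697621 = 2023215.75, rounded up to 2023216; 2,023,216 required, 2,022,719 in favor — not approved.
Class III: 4/5 of 4150410 = 3320328; 3,320,328 required, 3,321,655 in favor — approved.
Class IV: 4/5 of 993083 = 794466.40, rounded up to 794467; 794,467 required, 794,467 in favor — approved.

Not approved — the Class II shares did not give the required vote.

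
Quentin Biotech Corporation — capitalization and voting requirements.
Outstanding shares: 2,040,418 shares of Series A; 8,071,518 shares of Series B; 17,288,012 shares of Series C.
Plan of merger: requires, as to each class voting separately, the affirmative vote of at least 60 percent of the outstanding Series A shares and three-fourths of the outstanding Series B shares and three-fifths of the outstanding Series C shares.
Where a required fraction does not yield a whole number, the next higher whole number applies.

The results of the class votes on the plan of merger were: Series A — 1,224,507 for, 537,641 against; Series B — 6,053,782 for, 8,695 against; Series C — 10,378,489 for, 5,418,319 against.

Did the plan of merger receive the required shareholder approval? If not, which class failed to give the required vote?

Series A: 3/5 of 2040418 = 1224250.80, rounded up to 1224251; 1,224,251 required, 1,224,507 in favor — approved.
Series B: 3/4 of 8071518 = 6053638.50, rounded up to 6053639; 6,053,639 required, 6,053,782 in favor — approved.
Series C: 3/5 of 17288012 = 10372807.20, rounded up to 10372808; 10,372,808 required, 10,378,489 in favor — approved.

Approved — every class gave the required vote.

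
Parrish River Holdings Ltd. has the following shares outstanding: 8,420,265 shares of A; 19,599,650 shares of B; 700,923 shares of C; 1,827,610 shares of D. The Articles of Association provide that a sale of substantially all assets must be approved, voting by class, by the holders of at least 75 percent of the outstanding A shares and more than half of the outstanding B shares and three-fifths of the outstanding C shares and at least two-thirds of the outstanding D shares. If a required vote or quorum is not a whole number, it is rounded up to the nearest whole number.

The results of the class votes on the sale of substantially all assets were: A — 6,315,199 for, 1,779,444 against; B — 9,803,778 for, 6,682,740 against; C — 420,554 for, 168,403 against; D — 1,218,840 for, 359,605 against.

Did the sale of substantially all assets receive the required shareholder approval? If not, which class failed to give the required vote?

A: 3/4 of 8420265 = 6315198.75, rounded up to 6315199; 6,315,199 required, 6,315,199 in favor — approved.
B: a majority of 19599650 is 9799826; 9,799,826 required, 9,803,778 in favor — approved.
C: 3/5 of 700923 = 420553.80, rounded up to 420554; 420,554 required, 420,554 in favor — approved.
D: 2/3 of 1827610 = 1218406.67, rounded up to 1218407; 1,218,407 required, 1,218,840 in favor — approved.

Approved — every class gave the required vote.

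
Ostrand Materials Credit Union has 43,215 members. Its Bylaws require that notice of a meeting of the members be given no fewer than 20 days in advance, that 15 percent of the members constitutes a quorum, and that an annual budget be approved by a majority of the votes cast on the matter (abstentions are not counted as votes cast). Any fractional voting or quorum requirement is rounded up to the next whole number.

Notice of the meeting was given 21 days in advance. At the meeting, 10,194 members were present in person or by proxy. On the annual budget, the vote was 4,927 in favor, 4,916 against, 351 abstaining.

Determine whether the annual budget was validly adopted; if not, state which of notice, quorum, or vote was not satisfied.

Notice: 21 days given; 20 required. Satisfied.
Quorum: 15% of 43,215 = 6,482.25, rounded up to 6,483; 10,194 present. Satisfied.
Vote: requires a majority of the votes cast (10,194 − 351 abstaining = 9,843); a majority of 9843 is 4922, so 4,922 needed; 4,927 in favor. Satisfied.

Valid — all requirements satisfied.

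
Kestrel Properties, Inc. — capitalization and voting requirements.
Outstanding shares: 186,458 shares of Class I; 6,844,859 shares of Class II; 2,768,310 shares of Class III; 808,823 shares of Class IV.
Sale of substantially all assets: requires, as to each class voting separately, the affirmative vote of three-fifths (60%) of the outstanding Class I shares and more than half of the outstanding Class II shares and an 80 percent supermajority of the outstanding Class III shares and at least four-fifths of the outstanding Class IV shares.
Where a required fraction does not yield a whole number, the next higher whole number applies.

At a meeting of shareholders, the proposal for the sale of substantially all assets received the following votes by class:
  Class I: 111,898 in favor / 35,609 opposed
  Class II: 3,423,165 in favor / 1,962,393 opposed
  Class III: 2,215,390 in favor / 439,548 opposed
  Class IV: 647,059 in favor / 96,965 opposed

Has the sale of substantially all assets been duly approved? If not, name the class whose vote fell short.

Approved — every class gave the required vote.

Class I: 3/5 of 186458 = 111874.80, rounded up to 111875; 111,875 required, 111,898 in favor — approved.
Class II: a majority of 6844859 is 3422430; 3,422,430 required, 3,423,165 in favor — approved.
Class III: 4/5 of 2768310 = 2214648; 2,214,648 required, 2,215,390 in favor — approved.
Class IV: 4/5 of 808823 = 647058.40, rounded up to 647059; 647,059 required, 647,059 in favor — approved.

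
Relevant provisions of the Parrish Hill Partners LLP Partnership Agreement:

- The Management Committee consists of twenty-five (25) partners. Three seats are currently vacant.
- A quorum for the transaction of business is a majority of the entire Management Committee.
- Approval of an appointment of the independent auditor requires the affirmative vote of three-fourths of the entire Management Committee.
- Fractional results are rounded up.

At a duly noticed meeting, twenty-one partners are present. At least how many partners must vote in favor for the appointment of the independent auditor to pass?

The appointment of the independent auditor requires three-fourths of the entire Management Committee (25).
3/4 of 25 = 18.75, rounded up to 19.

19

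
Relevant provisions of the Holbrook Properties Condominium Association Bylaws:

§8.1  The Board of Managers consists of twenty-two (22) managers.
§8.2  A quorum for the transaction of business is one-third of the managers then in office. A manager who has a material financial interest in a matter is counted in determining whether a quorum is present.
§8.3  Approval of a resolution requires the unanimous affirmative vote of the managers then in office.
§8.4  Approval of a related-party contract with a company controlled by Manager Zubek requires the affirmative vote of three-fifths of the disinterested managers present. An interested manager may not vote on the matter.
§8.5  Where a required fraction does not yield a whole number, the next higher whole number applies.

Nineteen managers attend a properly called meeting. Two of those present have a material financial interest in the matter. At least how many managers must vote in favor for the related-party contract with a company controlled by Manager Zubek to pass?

11

The related-party contract with a company controlled by Manager Zubek requires three-fifths of the disinterested managers present (19 − 2 = 17).
3/5 of 17 = 10.20, rounded up to 11.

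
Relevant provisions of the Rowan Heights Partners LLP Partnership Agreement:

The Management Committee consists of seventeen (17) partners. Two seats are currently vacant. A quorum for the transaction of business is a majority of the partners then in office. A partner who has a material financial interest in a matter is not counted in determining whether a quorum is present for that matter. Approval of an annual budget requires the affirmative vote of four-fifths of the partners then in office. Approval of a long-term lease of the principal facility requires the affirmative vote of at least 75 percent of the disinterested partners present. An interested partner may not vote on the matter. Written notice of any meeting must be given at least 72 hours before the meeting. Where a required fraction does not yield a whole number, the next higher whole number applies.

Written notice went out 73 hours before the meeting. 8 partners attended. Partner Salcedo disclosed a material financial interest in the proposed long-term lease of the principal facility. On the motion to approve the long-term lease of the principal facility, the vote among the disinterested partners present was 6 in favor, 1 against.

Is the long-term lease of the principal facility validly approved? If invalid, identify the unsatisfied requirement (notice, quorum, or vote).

Notice: 73 hours given; 72 required (73 ≥ 72). Satisfied.
Quorum: 8 present, but the 1 interested partner does not count, leaving 7. Quorum is 8. Not satisfied.
Vote: the long-term lease of the principal facility requires three-fourths of the disinterested partners present (8 − 1 = 7). 3/4 of 7 = 5.25, rounded up to 6, so 6 affirmative votes are needed; 6 voted in favor. Satisfied. (Moot — without a quorum no business can be validly transacted.)

Invalid — quorum requirement not satisfied.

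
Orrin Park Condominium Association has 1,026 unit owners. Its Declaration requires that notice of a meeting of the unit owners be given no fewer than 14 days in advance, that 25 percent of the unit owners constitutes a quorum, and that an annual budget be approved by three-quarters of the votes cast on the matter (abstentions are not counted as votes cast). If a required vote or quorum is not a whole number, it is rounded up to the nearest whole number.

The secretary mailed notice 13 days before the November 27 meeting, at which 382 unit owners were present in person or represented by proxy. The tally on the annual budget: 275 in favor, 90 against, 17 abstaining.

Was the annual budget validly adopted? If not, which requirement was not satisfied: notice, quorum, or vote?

Invalid — notice requirement not satisfied.

Notice: 13 days given; 14 required. Not satisfied.
Quorum: 25% of 1,026 = 256.50, rounded up to 257; 382 present. Satisfied.
Vote: requires three-fourths of the votes cast (382 − 17 abstaining = 365); 3/4 of 365 = 273.75, rounded up to 274, so 274 needed; 275 in favor. Satisfied.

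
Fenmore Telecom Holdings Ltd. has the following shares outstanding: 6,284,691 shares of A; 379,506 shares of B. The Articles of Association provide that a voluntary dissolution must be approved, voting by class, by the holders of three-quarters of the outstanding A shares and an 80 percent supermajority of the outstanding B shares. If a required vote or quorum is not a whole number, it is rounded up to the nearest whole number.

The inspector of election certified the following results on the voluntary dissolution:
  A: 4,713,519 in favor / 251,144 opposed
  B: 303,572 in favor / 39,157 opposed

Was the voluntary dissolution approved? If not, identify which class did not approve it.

Not approved — the B shares did not give the required vote.

A: 3/4 of 6284691 = 4713518.25, rounded up to 4713519; 4,713,519 required, 4,713,519 in favor — approved.
B: 4/5 of 379506 = 303604.80, rounded up to 303605; 303,605 required, 303,572 in favor — not approved.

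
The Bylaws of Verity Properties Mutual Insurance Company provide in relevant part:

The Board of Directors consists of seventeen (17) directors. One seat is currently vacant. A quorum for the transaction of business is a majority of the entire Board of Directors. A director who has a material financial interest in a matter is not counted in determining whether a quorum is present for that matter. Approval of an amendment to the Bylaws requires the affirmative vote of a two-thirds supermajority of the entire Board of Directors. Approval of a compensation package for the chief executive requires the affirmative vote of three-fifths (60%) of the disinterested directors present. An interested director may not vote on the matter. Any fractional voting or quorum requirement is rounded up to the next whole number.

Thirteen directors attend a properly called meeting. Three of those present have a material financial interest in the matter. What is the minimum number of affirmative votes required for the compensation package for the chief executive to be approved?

The compensation package for the chief executive requires three-fifths of the disinterested directors present (13 − 3 = 10).
3/5 of 10 = 6.

6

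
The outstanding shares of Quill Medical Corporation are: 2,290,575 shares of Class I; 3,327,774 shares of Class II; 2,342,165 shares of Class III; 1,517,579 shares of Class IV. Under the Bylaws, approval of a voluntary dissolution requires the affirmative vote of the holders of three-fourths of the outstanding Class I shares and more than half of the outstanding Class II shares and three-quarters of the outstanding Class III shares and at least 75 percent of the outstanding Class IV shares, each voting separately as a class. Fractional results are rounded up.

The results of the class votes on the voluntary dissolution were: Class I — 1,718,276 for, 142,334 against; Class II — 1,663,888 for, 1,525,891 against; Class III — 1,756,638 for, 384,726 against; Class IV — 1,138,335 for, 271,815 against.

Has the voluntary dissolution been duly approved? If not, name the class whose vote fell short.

Class I: 3/4 of 2290575 = 1717931.25, rounded up to 1717932; 1,717,932 required, 1,718,276 in favor — approved.
Class II: a majority of 3327774 is 1663888; 1,663,888 required, 1,663,888 in favor — approved.
Class III: 3/4 of 2342165 = 1756623.75, rounded up to 1756624; 1,756,624 required, 1,756,638 in favor — approved.
Class IV: 3/4 of 1517579 = 1138184.25, rounded up to 1138185; 1,138,185 required, 1,138,335 in favor — approved.

Approved — every class gave the required vote.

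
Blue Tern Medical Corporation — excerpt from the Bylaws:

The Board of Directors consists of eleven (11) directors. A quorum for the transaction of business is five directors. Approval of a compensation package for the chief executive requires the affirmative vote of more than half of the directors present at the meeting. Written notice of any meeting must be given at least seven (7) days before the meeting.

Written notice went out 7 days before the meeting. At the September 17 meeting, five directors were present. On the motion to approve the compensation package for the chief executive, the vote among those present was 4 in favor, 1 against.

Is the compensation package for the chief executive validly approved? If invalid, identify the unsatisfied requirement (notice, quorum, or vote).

Valid — all requirements satisfied.

Notice: 7 days given; 7 required (7 ≥ 7). Satisfied.
Quorum: 5 present; quorum is 5. Satisfied.
Vote: the compensation package for the chief executive requires a majority of the directors present (5). A majority of 5 is 3, so 3 affirmative votes are needed; 4 voted in favor. Satisfied.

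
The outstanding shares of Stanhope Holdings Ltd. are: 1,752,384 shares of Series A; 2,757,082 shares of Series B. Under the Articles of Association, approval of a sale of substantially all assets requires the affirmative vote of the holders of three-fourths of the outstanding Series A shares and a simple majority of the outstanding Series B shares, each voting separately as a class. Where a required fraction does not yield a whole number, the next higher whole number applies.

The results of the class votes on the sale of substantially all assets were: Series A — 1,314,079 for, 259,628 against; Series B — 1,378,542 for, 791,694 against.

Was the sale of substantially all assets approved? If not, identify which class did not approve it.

Series A: 3/4 of 1752384 = 1314288; 1,314,288 required, 1,314,079 in favor — not approved.
Series B: a majority of 2757082 is 1378542; 1,378,542 required, 1,378,542 in favor — approved.

Not approved — the Series A shares did not give the required vote.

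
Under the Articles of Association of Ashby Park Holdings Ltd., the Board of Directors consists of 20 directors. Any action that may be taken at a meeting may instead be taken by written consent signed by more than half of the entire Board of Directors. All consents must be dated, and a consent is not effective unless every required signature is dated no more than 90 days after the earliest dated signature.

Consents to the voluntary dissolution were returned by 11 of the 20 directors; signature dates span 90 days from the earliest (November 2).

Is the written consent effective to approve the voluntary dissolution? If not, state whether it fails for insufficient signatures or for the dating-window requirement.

Signatures required: more than half of 20 — a majority of 20 is 11, so 11 needed; 11 signed. Sufficient.
Dating window: the latest signature is 90 days after the earliest; the limit is 90 days. Within the window.

Effective — both the signature and dating-window requirements are satisfied.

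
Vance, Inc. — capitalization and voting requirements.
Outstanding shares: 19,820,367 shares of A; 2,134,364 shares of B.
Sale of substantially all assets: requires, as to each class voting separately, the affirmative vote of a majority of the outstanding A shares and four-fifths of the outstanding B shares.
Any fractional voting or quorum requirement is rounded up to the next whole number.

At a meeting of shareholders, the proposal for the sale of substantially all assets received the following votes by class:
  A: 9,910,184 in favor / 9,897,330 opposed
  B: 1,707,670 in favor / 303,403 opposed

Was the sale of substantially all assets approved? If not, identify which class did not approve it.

A: a majority of 19820367 is 9910184; 9,910,184 required, 9,910,184 in favor — approved.
B: 4/5 of 2134364 = 1707491.20, rounded up to 1707492; 1,707,492 required, 1,707,670 in favor — approved.

Approved — every class gave the required vote.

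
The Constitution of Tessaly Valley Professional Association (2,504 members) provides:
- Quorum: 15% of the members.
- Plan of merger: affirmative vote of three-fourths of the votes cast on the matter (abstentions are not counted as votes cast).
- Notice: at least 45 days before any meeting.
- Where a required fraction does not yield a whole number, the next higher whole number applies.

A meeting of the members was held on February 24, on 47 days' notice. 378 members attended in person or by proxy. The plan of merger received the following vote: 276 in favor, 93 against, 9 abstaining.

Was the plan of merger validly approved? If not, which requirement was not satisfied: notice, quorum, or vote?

Invalid — vote requirement not satisfied.

Notice: 47 days given; 45 required. Satisfied.
Quorum: 15% of 2,504 = 375.60, rounded up to 376; 378 present. Satisfied.
Vote: requires three-fourths of the votes cast (378 − 9 abstaining = 369); 3/4 of 369 = 276.75, rounded up to 277, so 277 needed; 276 in favor. Not satisfied.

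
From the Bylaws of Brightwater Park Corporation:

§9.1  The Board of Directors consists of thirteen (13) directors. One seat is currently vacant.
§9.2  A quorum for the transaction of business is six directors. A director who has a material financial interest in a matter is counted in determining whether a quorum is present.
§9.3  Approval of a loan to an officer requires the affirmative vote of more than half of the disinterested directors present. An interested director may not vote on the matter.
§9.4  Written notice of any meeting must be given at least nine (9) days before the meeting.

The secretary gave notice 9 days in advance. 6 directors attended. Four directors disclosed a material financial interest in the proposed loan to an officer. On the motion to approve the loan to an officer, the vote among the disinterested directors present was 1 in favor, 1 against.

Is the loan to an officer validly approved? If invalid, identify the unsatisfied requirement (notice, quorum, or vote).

Notice: 9 days given; 9 required (9 ≥ 9). Satisfied.
Quorum: 6 present (interested directors count toward quorum); quorum is 6. Satisfied.
Vote: the loan to an officer requires a majority of the disinterested directors present (6 − 4 = 2). A majority of 2 is 2, so 2 affirmative votes are needed; 1 voted in favor. Not satisfied.

Invalid — vote requirement not satisfied.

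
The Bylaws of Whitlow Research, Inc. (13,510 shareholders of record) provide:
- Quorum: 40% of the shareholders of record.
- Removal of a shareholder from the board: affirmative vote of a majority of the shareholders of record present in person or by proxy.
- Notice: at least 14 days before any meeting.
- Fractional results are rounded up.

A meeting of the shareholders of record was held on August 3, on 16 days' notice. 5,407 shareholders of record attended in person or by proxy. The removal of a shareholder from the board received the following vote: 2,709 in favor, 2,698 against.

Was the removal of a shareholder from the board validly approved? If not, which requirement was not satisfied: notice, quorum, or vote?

Notice: 16 days given; 14 required. Satisfied.
Quorum: 40% of 13,510 = 5,404; 5,407 present. Satisfied.
Vote: requires a majority of those present (5,407); a majority of 5407 is 2704, so 2,704 needed; 2,709 in favor. Satisfied.

Valid — all requirements satisfied.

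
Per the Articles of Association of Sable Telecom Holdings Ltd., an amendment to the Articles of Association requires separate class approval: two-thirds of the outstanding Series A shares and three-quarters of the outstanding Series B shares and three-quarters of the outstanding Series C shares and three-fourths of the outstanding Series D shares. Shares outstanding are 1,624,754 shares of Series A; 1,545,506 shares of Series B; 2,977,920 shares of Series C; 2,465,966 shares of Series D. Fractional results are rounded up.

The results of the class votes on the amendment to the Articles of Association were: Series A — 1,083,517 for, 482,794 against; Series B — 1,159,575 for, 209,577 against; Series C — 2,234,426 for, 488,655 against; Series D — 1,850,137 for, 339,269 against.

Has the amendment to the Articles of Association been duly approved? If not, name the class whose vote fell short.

Approved — every class gave the required vote.

Series A: 2/3 of 1624754 = 1083169.33, rounded up to 1083170; 1,083,170 required, 1,083,517 in favor — approved.
Series B: 3/4 of 1545506 = 1159129.50, rounded up to 1159130; 1,159,130 required, 1,159,575 in favor — approved.
Series C: 3/4 of 2977920 = 2233440; 2,233,440 required, 2,234,426 in favor — approved.
Series D: 3/4 of 2465966 = 1849474.50, rounded up to 1849475; 1,849,475 required, 1,850,137 in favor — approved.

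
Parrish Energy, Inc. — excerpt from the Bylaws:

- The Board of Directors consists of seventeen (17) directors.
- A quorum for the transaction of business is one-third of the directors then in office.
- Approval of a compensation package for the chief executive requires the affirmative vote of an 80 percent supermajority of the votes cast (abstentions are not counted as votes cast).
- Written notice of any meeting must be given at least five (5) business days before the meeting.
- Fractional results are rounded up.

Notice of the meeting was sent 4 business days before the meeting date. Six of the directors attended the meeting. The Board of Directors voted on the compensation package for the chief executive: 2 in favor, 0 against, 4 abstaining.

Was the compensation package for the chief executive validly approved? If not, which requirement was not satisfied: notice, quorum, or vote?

Notice: 4 business days given; 5 required (4 < 5). Not satisfied.
Quorum: 6 present; quorum is 6. Satisfied.
Vote: the compensation package for the chief executive requires four-fifths of the votes cast (6 present − 4 abstaining = 2). 4/5 of 2 = 1.60, rounded up to 2, so 2 affirmative votes are needed; 2 voted in favor. Satisfied.

Invalid — notice requirement not satisfied.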